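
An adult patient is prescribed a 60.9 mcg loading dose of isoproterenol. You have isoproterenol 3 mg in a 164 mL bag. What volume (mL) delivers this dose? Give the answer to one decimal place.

Concentration = 3 mg ÷ 164 mL = 0.01829268 mg/mL = 18.29268 mcg/mL
Volume = 60.9 mcg ÷ 18.29268 mcg/mL = 3.3292 mL

3.3 mL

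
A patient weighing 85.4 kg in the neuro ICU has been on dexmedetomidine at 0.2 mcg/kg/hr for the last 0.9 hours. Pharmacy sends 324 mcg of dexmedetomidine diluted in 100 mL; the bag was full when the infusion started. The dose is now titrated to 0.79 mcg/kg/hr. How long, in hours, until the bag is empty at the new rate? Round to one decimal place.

Initial rate:
Dose = 0.2 mcg/kg/hr × 85.4 kg = 17.08 mcg/hr
Concentration = 324 mcg ÷ 100 mL = 3.24 mcg/mL
Rate = 17.08 mcg/hr ÷ 3.24 mcg/mL = 5.271605 mL/hr
Volume infused so far = 5.271605 mL/hr × 0.9 hr = 4.744444 mL
Volume remaining = 100 − 4.744444 = 95.25556 mL
New rate:
Dose = 0.79 mcg/kg/hr × 85.4 kg = 67.466 mcg/hr
Rate = 67.466 mcg/hr ÷ 3.24 mcg/mL = 20.82284 mL/hr
Time remaining = 95.25556 mL ÷ 20.82284 mL/hr = 4.574571 hr

4.6 hours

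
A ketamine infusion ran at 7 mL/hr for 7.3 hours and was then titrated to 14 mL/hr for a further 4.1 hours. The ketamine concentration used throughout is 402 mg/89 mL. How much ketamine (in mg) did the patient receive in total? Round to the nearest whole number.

Concentration = 402 mg ÷ 89 mL = 4.516854 mg/mL
Stage 1: 7 mL/hr × 7.3 hr = 51.1 mL → 51.1 mL × 4.516854 mg/mL = 230.8112 mg
Stage 2: 14 mL/hr × 4.1 hr = 57.4 mL → 57.4 mL × 4.516854 mg/mL = 259.2674 mg
Total = 230.8112 + 259.2674 = 490.0787 mg

490 mg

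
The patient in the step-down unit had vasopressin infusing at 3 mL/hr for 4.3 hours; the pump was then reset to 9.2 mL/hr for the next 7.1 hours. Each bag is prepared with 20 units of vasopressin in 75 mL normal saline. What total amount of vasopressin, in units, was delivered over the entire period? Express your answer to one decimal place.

Concentration = 20 units ÷ 75 mL = 0.2666667 units/mL
Stage 1: 3 mL/hr × 4.3 hr = 12.9 mL → 12.9 mL × 0.2666667 units/mL = 3.44 units
Stage 2: 9.2 mL/hr × 7.1 hr = 65.32 mL → 65.32 mL × 0.2666667 units/mL = 17.41867 units
Total = 3.44 + 17.41867 = 20.85867 units

20.9 units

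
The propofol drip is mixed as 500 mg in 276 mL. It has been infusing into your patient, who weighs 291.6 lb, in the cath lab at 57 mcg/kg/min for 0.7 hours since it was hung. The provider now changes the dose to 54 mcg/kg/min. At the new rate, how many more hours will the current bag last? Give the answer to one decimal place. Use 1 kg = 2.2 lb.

0.4 hours

Initial rate:
Weight = 291.6 lb ÷ 2.2 lb/kg = 132.5455 kg
Dose = 57 mcg/kg/min × 132.5455 kg = 7555.091 mcg/min
7555.091 mcg/min × 60 min/hr = 453305.5 mcg/hr
Concentration = 500 mg ÷ 276 mL = 1.811594 mg/mL = 1811.594 mcg/mL
Rate = 453305.5 mcg/hr ÷ 1811.594 mcg/mL = 250.2246 mL/hr
Volume infused so far = 250.2246 mL/hr × 0.7 hr = 175.1572 mL
Volume remaining = 276 − 175.1572 = 100.8428 mL
New rate:
Dose = 54 mcg/kg/min × 132.5455 kg = 7157.455 mcg/min
7157.455 mcg/min × 60 min/hr = 429447.3 mcg/hr
Rate = 429447.3 mcg/hr ÷ 1811.594 mcg/mL = 237.0549 mL/hr
Time remaining = 100.8428 mL ÷ 237.0549 mL/hr = 0.4253984 hr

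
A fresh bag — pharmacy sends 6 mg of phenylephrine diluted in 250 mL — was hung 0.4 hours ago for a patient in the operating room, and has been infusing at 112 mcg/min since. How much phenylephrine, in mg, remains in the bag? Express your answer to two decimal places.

112 mcg/min × 60 min/hr = 6720 mcg/hr
Concentration = 6 mg ÷ 250 mL = 0.024 mg/mL = 24 mcg/mL
Rate = 6720 mcg/hr ÷ 24 mcg/mL = 280 mL/hr
Volume infused = 280 mL/hr × 0.4 hr = 112 mL
Volume remaining = 250 − 112 = 138 mL
Drug remaining = 138 mL × 24 mcg/mL = 3312 mcg = 3.312 mg

3.31 mg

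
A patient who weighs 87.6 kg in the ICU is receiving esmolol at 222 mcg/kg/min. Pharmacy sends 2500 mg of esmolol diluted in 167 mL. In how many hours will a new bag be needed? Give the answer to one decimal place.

2.1 hours

Dose = 222 mcg/kg/min × 87.6 kg = 19447.2 mcg/min
19447.2 mcg/min × 60 min/hr = 1166832 mcg/hr
Concentration = 2500 mg ÷ 167 mL = 14.97006 mg/mL = 14970.06 mcg/mL
Rate = 1166832 mcg/hr ÷ 14970.06 mcg/mL = 77.94438 mL/hr
Duration = 167 mL ÷ 77.94438 mL/hr = 2.142554 hr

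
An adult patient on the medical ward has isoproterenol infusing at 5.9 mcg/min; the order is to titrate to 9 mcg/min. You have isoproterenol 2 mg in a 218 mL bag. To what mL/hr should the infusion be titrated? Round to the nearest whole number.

59 mL/hr

9 mcg/min × 60 min/hr = 540 mcg/hr
Concentration = 2 mg ÷ 218 mL = 0.009174312 mg/mL = 9.174312 mcg/mL
Rate = 540 mcg/hr ÷ 9.174312 mcg/mL = 58.86 mL/hr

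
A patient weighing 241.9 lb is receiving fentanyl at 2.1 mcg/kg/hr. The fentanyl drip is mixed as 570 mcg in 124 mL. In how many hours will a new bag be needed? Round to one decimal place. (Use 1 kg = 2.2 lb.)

Weight = 241.9 lb ÷ 2.2 lb/kg = 109.9545 kg
Dose = 2.1 mcg/kg/hr × 109.9545 kg = 230.9045 mcg/hr
Concentration = 570 mcg ÷ 124 mL = 4.596774 mcg/mL
Rate = 230.9045 mcg/hr ÷ 4.596774 mcg/mL = 50.23187 mL/hr
Duration = 124 mL ÷ 50.23187 mL/hr = 2.468553 hr

2.5 hours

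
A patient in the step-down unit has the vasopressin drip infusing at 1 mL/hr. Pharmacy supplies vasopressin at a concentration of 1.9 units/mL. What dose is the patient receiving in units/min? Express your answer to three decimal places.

0.032 units/min

Drug rate = 1 mL/hr × 1.9 units/mL = 1.9 units/hr
1.9 units/hr ÷ 60 min/hr = 0.03166667 units/min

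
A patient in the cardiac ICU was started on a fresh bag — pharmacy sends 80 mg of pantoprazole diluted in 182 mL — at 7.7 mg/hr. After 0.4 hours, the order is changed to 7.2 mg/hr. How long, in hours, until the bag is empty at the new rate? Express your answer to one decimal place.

10.7 hours

Initial rate:
Concentration = 80 mg ÷ 182 mL = 0.4395604 mg/mL
Rate = 7.7 mg/hr ÷ 0.4395604 mg/mL = 17.5175 mL/hr
Volume infused so far = 17.5175 mL/hr × 0.4 hr = 7.007 mL
Volume remaining = 182 − 7.007 = 174.993 mL
New rate:
Rate = 7.2 mg/hr ÷ 0.4395604 mg/mL = 16.38 mL/hr
Time remaining = 174.993 mL ÷ 16.38 mL/hr = 10.68333 hr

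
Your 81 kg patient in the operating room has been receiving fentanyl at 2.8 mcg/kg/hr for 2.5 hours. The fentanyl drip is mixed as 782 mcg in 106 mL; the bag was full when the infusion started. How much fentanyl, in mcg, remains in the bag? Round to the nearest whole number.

215 mcg

Dose = 2.8 mcg/kg/hr × 81 kg = 226.8 mcg/hr
Concentration = 782 mcg ÷ 106 mL = 7.377358 mcg/mL
Rate = 226.8 mcg/hr ÷ 7.377358 mcg/mL = 30.74271 mL/hr
Volume infused = 30.74271 mL/hr × 2.5 hr = 76.85678 mL
Volume remaining = 106 − 76.85678 = 29.14322 mL
Drug remaining = 29.14322 mL × 7.377358 mcg/mL = 215 mcg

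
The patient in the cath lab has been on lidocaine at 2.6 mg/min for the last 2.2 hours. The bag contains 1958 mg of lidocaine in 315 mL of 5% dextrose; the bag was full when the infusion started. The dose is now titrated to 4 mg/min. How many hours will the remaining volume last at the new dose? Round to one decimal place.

Initial rate:
2.6 mg/min × 60 min/hr = 156 mg/hr
Concentration = 1958 mg ÷ 315 mL = 6.215873 mg/mL
Rate = 156 mg/hr ÷ 6.215873 mg/mL = 25.09704 mL/hr
Volume infused so far = 25.09704 mL/hr × 2.2 hr = 55.21348 mL
Volume remaining = 315 − 55.21348 = 259.7865 mL
New rate:
4 mg/min × 60 min/hr = 240 mg/hr
Rate = 240 mg/hr ÷ 6.215873 mg/mL = 38.61083 mL/hr
Time remaining = 259.7865 mL ÷ 38.61083 mL/hr = 6.728333 hr

6.7 hours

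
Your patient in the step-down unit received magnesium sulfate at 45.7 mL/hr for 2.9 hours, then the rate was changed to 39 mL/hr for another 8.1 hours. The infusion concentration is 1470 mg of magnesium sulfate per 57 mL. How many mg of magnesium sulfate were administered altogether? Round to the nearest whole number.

Concentration = 1470 mg ÷ 57 mL = 25.78947 mg/mL
Stage 1: 45.7 mL/hr × 2.9 hr = 132.53 mL → 132.53 mL × 25.78947 mg/mL = 3417.879 mg
Stage 2: 39 mL/hr × 8.1 hr = 315.9 mL → 315.9 mL × 25.78947 mg/mL = 8146.895 mg
Total = 3417.879 + 8146.895 = 11564.77 mg

11565 mg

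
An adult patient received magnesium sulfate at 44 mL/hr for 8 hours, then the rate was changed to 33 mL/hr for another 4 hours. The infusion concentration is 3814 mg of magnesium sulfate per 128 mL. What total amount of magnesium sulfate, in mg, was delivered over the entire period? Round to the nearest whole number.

Concentration = 3814 mg ÷ 128 mL = 29.79688 mg/mL
Stage 1: 44 mL/hr × 8 hr = 352 mL → 352 mL × 29.79688 mg/mL = 10488.5 mg
Stage 2: 33 mL/hr × 4 hr = 132 mL → 132 mL × 29.79688 mg/mL = 3933.188 mg
Total = 10488.5 + 3933.188 = 14421.69 mg

14422 mg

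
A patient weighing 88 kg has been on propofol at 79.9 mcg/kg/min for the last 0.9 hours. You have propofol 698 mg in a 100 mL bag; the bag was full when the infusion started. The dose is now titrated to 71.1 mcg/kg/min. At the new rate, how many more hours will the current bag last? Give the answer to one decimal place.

Initial rate:
Dose = 79.9 mcg/kg/min × 88 kg = 7031.2 mcg/min
7031.2 mcg/min × 60 min/hr = 421872 mcg/hr
Concentration = 698 mg ÷ 100 mL = 6.98 mg/mL = 6980 mcg/mL
Rate = 421872 mcg/hr ÷ 6980 mcg/mL = 60.44011 mL/hr
Volume infused so far = 60.44011 mL/hr × 0.9 hr = 54.3961 mL
Volume remaining = 100 − 54.3961 = 45.6039 mL
New rate:
Dose = 71.1 mcg/kg/min × 88 kg = 6256.8 mcg/min
6256.8 mcg/min × 60 min/hr = 375408 mcg/hr
Rate = 375408 mcg/hr ÷ 6980 mcg/mL = 53.78338 mL/hr
Time remaining = 45.6039 mL ÷ 53.78338 mL/hr = 0.847918 hr

0.8 hours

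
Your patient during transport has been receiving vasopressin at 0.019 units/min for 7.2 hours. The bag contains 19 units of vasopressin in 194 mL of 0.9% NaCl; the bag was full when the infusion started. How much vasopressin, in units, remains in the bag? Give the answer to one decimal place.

10.8 units

0.019 units/min × 60 min/hr = 1.14 units/hr
Concentration = 19 units ÷ 194 mL = 0.09793814 units/mL
Rate = 1.14 units/hr ÷ 0.09793814 units/mL = 11.64 mL/hr
Volume infused = 11.64 mL/hr × 7.2 hr = 83.808 mL
Volume remaining = 194 − 83.808 = 110.192 mL
Drug remaining = 110.192 mL × 0.09793814 units/mL = 10.792 units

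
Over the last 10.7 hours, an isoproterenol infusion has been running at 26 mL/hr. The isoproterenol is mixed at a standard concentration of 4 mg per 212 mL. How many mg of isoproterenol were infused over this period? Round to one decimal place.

Concentration = 4 mg ÷ 212 mL = 0.01886792 mg/mL = 18.86792 mcg/mL
Drug rate = 26 mL/hr × 18.86792 mcg/mL = 490.566 mcg/hr
Total = 490.566 mcg/hr × 10.7 hr = 5249.057 mcg = 5.249057 mg

5.2 mg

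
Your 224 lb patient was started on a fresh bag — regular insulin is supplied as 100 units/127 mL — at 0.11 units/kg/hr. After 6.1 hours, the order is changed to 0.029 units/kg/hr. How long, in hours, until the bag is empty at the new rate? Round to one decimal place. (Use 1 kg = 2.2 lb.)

10.7 hours

Initial rate:
Weight = 224 lb ÷ 2.2 lb/kg = 101.8182 kg
Dose = 0.11 units/kg/hr × 101.8182 kg = 11.2 units/hr
Concentration = 100 units ÷ 127 mL = 0.7874016 units/mL
Rate = 11.2 units/hr ÷ 0.7874016 units/mL = 14.224 mL/hr
Volume infused so far = 14.224 mL/hr × 6.1 hr = 86.7664 mL
Volume remaining = 127 − 86.7664 = 40.2336 mL
New rate:
Dose = 0.029 units/kg/hr × 101.8182 kg = 2.952727 units/hr
Rate = 2.952727 units/hr ÷ 0.7874016 units/mL = 3.749964 mL/hr
Time remaining = 40.2336 mL ÷ 3.749964 mL/hr = 10.72906 hr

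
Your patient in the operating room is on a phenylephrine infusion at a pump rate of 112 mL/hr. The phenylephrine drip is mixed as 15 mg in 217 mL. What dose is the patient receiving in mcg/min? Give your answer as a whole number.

Concentration = 15 mg ÷ 217 mL = 0.06912442 mg/mL = 69.12442 mcg/mL
Drug rate = 112 mL/hr × 69.12442 mcg/mL = 7741.935 mcg/hr
7741.935 mcg/hr ÷ 60 min/hr = 129.0323 mcg/min

129 mcg/min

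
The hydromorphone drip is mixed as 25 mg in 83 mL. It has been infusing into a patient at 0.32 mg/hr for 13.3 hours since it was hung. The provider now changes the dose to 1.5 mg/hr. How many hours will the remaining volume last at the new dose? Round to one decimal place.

13.8 hours

Initial rate:
Concentration = 25 mg ÷ 83 mL = 0.3012048 mg/mL
Rate = 0.32 mg/hr ÷ 0.3012048 mg/mL = 1.0624 mL/hr
Volume infused so far = 1.0624 mL/hr × 13.3 hr = 14.12992 mL
Volume remaining = 83 − 14.12992 = 68.87008 mL
New rate:
Rate = 1.5 mg/hr ÷ 0.3012048 mg/mL = 4.98 mL/hr
Time remaining = 68.87008 mL ÷ 4.98 mL/hr = 13.82933 hr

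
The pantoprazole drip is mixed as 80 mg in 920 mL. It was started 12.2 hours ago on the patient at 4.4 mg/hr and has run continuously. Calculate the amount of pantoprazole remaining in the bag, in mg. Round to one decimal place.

Concentration = 80 mg ÷ 920 mL = 0.08695652 mg/mL
Rate = 4.4 mg/hr ÷ 0.08695652 mg/mL = 50.6 mL/hr
Volume infused = 50.6 mL/hr × 12.2 hr = 617.32 mL
Volume remaining = 920 − 617.32 = 302.68 mL
Drug remaining = 302.68 mL × 0.08695652 mg/mL = 26.32 mg

26.3 mg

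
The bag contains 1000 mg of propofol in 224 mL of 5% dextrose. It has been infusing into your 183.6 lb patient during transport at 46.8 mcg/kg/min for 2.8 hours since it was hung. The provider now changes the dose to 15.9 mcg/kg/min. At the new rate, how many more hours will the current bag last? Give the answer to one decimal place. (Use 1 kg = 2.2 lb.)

4.3 hours

Initial rate:
Weight = 183.6 lb ÷ 2.2 lb/kg = 83.45455 kg
Dose = 46.8 mcg/kg/min × 83.45455 kg = 3905.673 mcg/min
3905.673 mcg/min × 60 min/hr = 234340.4 mcg/hr
Concentration = 1000 mg ÷ 224 mL = 4.464286 mg/mL = 4464.286 mcg/mL
Rate = 234340.4 mcg/hr ÷ 4464.286 mcg/mL = 52.49224 mL/hr
Volume infused so far = 52.49224 mL/hr × 2.8 hr = 146.9783 mL
Volume remaining = 224 − 146.9783 = 77.02172 mL
New rate:
Dose = 15.9 mcg/kg/min × 83.45455 kg = 1326.927 mcg/min
1326.927 mcg/min × 60 min/hr = 79615.64 mcg/hr
Rate = 79615.64 mcg/hr ÷ 4464.286 mcg/mL = 17.8339 mL/hr
Time remaining = 77.02172 mL ÷ 17.8339 mL/hr = 4.318837 hr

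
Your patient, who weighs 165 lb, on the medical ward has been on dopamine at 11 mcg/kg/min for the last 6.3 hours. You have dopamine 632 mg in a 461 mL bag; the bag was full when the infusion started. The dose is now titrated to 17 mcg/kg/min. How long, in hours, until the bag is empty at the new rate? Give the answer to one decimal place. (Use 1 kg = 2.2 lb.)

4.2 hours

Initial rate:
Weight = 165 lb ÷ 2.2 lb/kg = 75 kg
Dose = 11 mcg/kg/min × 75 kg = 825 mcg/min
825 mcg/min × 60 min/hr = 49500 mcg/hr
Concentration = 632 mg ÷ 461 mL = 1.370933 mg/mL = 1370.933 mcg/mL
Rate = 49500 mcg/hr ÷ 1370.933 mcg/mL = 36.1068 mL/hr
Volume infused so far = 36.1068 mL/hr × 6.3 hr = 227.4729 mL
Volume remaining = 461 − 227.4729 = 233.5271 mL
New rate:
Dose = 17 mcg/kg/min × 75 kg = 1275 mcg/min
1275 mcg/min × 60 min/hr = 76500 mcg/hr
Rate = 76500 mcg/hr ÷ 1370.933 mcg/mL = 55.80142 mL/hr
Time remaining = 233.5271 mL ÷ 55.80142 mL/hr = 4.184967 hr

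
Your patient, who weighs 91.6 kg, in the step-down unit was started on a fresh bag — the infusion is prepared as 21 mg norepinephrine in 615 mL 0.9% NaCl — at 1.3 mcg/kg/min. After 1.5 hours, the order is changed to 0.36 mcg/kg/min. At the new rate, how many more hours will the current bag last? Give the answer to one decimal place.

5.2 hours

Initial rate:
Dose = 1.3 mcg/kg/min × 91.6 kg = 119.08 mcg/min
119.08 mcg/min × 60 min/hr = 7144.8 mcg/hr
Concentration = 21 mg ÷ 615 mL = 0.03414634 mg/mL = 34.14634 mcg/mL
Rate = 7144.8 mcg/hr ÷ 34.14634 mcg/mL = 209.2406 mL/hr
Volume infused so far = 209.2406 mL/hr × 1.5 hr = 313.8609 mL
Volume remaining = 615 − 313.8609 = 301.1391 mL
New rate:
Dose = 0.36 mcg/kg/min × 91.6 kg = 32.976 mcg/min
32.976 mcg/min × 60 min/hr = 1978.56 mcg/hr
Rate = 1978.56 mcg/hr ÷ 34.14634 mcg/mL = 57.94354 mL/hr
Time remaining = 301.1391 mL ÷ 57.94354 mL/hr = 5.197113 hr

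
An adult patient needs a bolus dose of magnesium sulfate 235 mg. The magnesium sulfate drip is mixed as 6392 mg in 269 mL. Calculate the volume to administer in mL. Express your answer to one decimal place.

Concentration = 6392 mg ÷ 269 mL = 23.76208 mg/mL
Volume = 235 mg ÷ 23.76208 mg/mL = 9.889706 mL

9.9 mL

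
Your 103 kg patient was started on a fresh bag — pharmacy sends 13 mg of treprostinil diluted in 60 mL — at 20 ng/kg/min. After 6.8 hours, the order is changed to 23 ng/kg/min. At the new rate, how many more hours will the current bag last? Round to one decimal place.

Initial rate:
Dose = 20 ng/kg/min × 103 kg = 2060 ng/min
2060 ng/min × 60 min/hr = 123600 ng/hr
Concentration = 13 mg ÷ 60 mL = 0.2166667 mg/mL = 216666.7 ng/mL
Rate = 123600 ng/hr ÷ 216666.7 ng/mL = 0.5704615 mL/hr
Volume infused so far = 0.5704615 mL/hr × 6.8 hr = 3.879138 mL
Volume remaining = 60 − 3.879138 = 56.12086 mL
New rate:
Dose = 23 ng/kg/min × 103 kg = 2369 ng/min
2369 ng/min × 60 min/hr = 142140 ng/hr
Rate = 142140 ng/hr ÷ 216666.7 ng/mL = 0.6560308 mL/hr
Time remaining = 56.12086 mL ÷ 0.6560308 mL/hr = 85.54608 hr

85.5 hours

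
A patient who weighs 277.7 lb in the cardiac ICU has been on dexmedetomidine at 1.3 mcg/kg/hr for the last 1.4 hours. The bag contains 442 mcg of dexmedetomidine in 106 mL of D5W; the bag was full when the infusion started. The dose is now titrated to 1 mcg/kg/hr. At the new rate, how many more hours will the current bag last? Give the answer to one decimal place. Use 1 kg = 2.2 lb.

Initial rate:
Weight = 277.7 lb ÷ 2.2 lb/kg = 126.2273 kg
Dose = 1.3 mcg/kg/hr × 126.2273 kg = 164.0955 mcg/hr
Concentration = 442 mcg ÷ 106 mL = 4.169811 mcg/mL
Rate = 164.0955 mcg/hr ÷ 4.169811 mcg/mL = 39.35321 mL/hr
Volume infused so far = 39.35321 mL/hr × 1.4 hr = 55.09449 mL
Volume remaining = 106 − 55.09449 = 50.90551 mL
New rate:
Dose = 1 mcg/kg/hr × 126.2273 kg = 126.2273 mcg/hr
Rate = 126.2273 mcg/hr ÷ 4.169811 mcg/mL = 30.2717 mL/hr
Time remaining = 50.90551 mL ÷ 30.2717 mL/hr = 1.68162 hr

1.7 hours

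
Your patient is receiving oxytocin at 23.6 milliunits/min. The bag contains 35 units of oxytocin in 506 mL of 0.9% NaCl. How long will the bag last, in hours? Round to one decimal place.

23.6 milliunits/min × 60 min/hr = 1416 milliunits/hr
Concentration = 35 units ÷ 506 mL = 0.06916996 units/mL = 69.16996 milliunits/mL
Rate = 1416 milliunits/hr ÷ 69.16996 milliunits/mL = 20.47131 mL/hr
Duration = 506 mL ÷ 20.47131 mL/hr = 24.71751 hr

24.7 hours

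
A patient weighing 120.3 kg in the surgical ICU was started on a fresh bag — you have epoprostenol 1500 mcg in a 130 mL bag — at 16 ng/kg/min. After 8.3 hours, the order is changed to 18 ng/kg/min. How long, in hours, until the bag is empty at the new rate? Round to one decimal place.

4.2 hours

Initial rate:
Dose = 16 ng/kg/min × 120.3 kg = 1924.8 ng/min
1924.8 ng/min × 60 min/hr = 115488 ng/hr
Concentration = 1500 mcg ÷ 130 mL = 11.53846 mcg/mL = 11538.46 ng/mL
Rate = 115488 ng/hr ÷ 11538.46 ng/mL = 10.00896 mL/hr
Volume infused so far = 10.00896 mL/hr × 8.3 hr = 83.07437 mL
Volume remaining = 130 − 83.07437 = 46.92563 mL
New rate:
Dose = 18 ng/kg/min × 120.3 kg = 2165.4 ng/min
2165.4 ng/min × 60 min/hr = 129924 ng/hr
Rate = 129924 ng/hr ÷ 11538.46 ng/mL = 11.26008 mL/hr
Time remaining = 46.92563 mL ÷ 11.26008 mL/hr = 4.167433 hr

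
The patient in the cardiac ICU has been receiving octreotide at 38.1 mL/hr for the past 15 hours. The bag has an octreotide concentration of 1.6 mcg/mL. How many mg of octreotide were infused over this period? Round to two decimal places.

Drug rate = 38.1 mL/hr × 1.6 mcg/mL = 60.96 mcg/hr
Total = 60.96 mcg/hr × 15 hr = 914.4 mcg = 0.9144 mg

0.91 mg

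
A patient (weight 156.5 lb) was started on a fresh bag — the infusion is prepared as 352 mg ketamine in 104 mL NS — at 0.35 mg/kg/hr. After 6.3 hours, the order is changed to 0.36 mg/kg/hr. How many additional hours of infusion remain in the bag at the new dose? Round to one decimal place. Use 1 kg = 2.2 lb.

Initial rate:
Weight = 156.5 lb ÷ 2.2 lb/kg = 71.13636 kg
Dose = 0.35 mg/kg/hr × 71.13636 kg = 24.89773 mg/hr
Concentration = 352 mg ÷ 104 mL = 3.384615 mg/mL
Rate = 24.89773 mg/hr ÷ 3.384615 mg/mL = 7.356147 mL/hr
Volume infused so far = 7.356147 mL/hr × 6.3 hr = 46.34372 mL
Volume remaining = 104 − 46.34372 = 57.65628 mL
New rate:
Dose = 0.36 mg/kg/hr × 71.13636 kg = 25.60909 mg/hr
Rate = 25.60909 mg/hr ÷ 3.384615 mg/mL = 7.566322 mL/hr
Time remaining = 57.65628 mL ÷ 7.566322 mL/hr = 7.620119 hr

7.6 hours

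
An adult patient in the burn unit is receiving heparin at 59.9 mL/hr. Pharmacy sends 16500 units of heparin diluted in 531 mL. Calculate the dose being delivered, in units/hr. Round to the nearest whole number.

1861 units/hr

Concentration = 16500 units ÷ 531 mL = 31.07345 units/mL
Drug rate = 59.9 mL/hr × 31.07345 units/mL = 1861.299 units/hr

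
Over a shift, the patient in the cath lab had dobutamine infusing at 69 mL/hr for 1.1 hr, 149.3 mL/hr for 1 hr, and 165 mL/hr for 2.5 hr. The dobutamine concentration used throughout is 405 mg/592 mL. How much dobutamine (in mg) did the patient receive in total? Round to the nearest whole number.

436 mg

Concentration = 405 mg ÷ 592 mL = 0.6841216 mg/mL
Stage 1: 69 mL/hr × 1.1 hr = 75.9 mL → 75.9 mL × 0.6841216 mg/mL = 51.92483 mg
Stage 2: 149.3 mL/hr × 1 hr = 149.3 mL → 149.3 mL × 0.6841216 mg/mL = 102.1394 mg
Stage 3: 165 mL/hr × 2.5 hr = 412.5 mL → 412.5 mL × 0.6841216 mg/mL = 282.2002 mg
Total = 51.92483 + 102.1394 + 282.2002 = 436.2644 mg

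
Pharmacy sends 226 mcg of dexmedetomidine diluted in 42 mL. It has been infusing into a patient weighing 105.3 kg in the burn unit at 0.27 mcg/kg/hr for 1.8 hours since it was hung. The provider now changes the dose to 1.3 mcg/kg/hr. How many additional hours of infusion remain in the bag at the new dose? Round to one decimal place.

Initial rate:
Dose = 0.27 mcg/kg/hr × 105.3 kg = 28.431 mcg/hr
Concentration = 226 mcg ÷ 42 mL = 5.380952 mcg/mL
Rate = 28.431 mcg/hr ÷ 5.380952 mcg/mL = 5.283637 mL/hr
Volume infused so far = 5.283637 mL/hr × 1.8 hr = 9.510547 mL
Volume remaining = 42 − 9.510547 = 32.48945 mL
New rate:
Dose = 1.3 mcg/kg/hr × 105.3 kg = 136.89 mcg/hr
Rate = 136.89 mcg/hr ÷ 5.380952 mcg/mL = 25.43973 mL/hr
Time remaining = 32.48945 mL ÷ 25.43973 mL/hr = 1.277114 hr

1.3 hours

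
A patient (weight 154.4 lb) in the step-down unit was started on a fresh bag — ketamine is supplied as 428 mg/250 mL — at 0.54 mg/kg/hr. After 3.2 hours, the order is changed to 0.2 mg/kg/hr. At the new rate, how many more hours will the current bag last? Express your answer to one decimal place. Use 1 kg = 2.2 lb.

21.9 hours

Initial rate:
Weight = 154.4 lb ÷ 2.2 lb/kg = 70.18182 kg
Dose = 0.54 mg/kg/hr × 70.18182 kg = 37.89818 mg/hr
Concentration = 428 mg ÷ 250 mL = 1.712 mg/mL
Rate = 37.89818 mg/hr ÷ 1.712 mg/mL = 22.13679 mL/hr
Volume infused so far = 22.13679 mL/hr × 3.2 hr = 70.83772 mL
Volume remaining = 250 − 70.83772 = 179.1623 mL
New rate:
Dose = 0.2 mg/kg/hr × 70.18182 kg = 14.03636 mg/hr
Rate = 14.03636 mg/hr ÷ 1.712 mg/mL = 8.198811 mL/hr
Time remaining = 179.1623 mL ÷ 8.198811 mL/hr = 21.85223 hr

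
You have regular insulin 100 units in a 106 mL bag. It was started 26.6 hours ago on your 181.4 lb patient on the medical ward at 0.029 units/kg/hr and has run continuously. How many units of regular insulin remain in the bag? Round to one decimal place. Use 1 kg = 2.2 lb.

Weight = 181.4 lb ÷ 2.2 lb/kg = 82.45455 kg
Dose = 0.029 units/kg/hr × 82.45455 kg = 2.391182 units/hr
Concentration = 100 units ÷ 106 mL = 0.9433962 units/mL
Rate = 2.391182 units/hr ÷ 0.9433962 units/mL = 2.534653 mL/hr
Volume infused = 2.534653 mL/hr × 26.6 hr = 67.42176 mL
Volume remaining = 106 − 67.42176 = 38.57824 mL
Drug remaining = 38.57824 mL × 0.9433962 units/mL = 36.39456 units

36.4 units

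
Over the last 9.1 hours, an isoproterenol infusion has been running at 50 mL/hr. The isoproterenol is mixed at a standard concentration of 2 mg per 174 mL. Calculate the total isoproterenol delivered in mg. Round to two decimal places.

Concentration = 2 mg ÷ 174 mL = 0.01149425 mg/mL = 11.49425 mcg/mL
Drug rate = 50 mL/hr × 11.49425 mcg/mL = 574.7126 mcg/hr
Total = 574.7126 mcg/hr × 9.1 hr = 5229.885 mcg = 5.229885 mg

5.23 mg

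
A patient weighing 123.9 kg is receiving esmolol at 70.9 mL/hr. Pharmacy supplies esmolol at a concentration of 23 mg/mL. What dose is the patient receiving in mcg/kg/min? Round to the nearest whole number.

Concentration = 23 mg/mL = 23000 mcg/mL
Drug rate = 70.9 mL/hr × 23000 mcg/mL = 1630700 mcg/hr
1630700 mcg/hr ÷ 60 min/hr = 27178.33 mcg/min
27178.33 mcg/min ÷ 123.9 kg = 219.357 mcg/kg/min

219 mcg/kg/min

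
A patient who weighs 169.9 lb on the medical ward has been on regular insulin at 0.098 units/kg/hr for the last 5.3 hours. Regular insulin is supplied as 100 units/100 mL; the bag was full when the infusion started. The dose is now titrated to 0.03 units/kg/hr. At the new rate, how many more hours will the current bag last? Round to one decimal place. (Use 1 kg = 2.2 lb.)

25.8 hours

Initial rate:
Weight = 169.9 lb ÷ 2.2 lb/kg = 77.22727 kg
Dose = 0.098 units/kg/hr × 77.22727 kg = 7.568273 units/hr
Concentration = 100 units ÷ 100 mL = 1 units/mL
Rate = 7.568273 units/hr ÷ 1 units/mL = 7.568273 mL/hr
Volume infused so far = 7.568273 mL/hr × 5.3 hr = 40.11185 mL
Volume remaining = 100 − 40.11185 = 59.88815 mL
New rate:
Dose = 0.03 units/kg/hr × 77.22727 kg = 2.316818 units/hr
Rate = 2.316818 units/hr ÷ 1 units/mL = 2.316818 mL/hr
Time remaining = 59.88815 mL ÷ 2.316818 mL/hr = 25.84931 hr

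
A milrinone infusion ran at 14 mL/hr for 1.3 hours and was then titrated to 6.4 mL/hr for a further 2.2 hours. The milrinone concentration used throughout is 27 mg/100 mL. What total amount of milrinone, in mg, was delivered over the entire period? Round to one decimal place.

Concentration = 27 mg ÷ 100 mL = 0.27 mg/mL
Stage 1: 14 mL/hr × 1.3 hr = 18.2 mL → 18.2 mL × 0.27 mg/mL = 4.914 mg
Stage 2: 6.4 mL/hr × 2.2 hr = 14.08 mL → 14.08 mL × 0.27 mg/mL = 3.8016 mg
Total = 4.914 + 3.8016 = 8.7156 mg

8.7 mg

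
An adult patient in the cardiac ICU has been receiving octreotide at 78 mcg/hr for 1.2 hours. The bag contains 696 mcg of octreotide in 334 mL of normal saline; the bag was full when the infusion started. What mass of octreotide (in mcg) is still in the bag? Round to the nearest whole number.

Concentration = 696 mcg ÷ 334 mL = 2.083832 mcg/mL
Rate = 78 mcg/hr ÷ 2.083832 mcg/mL = 37.43103 mL/hr
Volume infused = 37.43103 mL/hr × 1.2 hr = 44.91724 mL
Volume remaining = 334 − 44.91724 = 289.0828 mL
Drug remaining = 289.0828 mL × 2.083832 mcg/mL = 602.4 mcg

602 mcg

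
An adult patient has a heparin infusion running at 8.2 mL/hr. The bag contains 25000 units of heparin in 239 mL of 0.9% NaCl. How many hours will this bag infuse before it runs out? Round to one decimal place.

Duration = 239 mL ÷ 8.2 mL/hr = 29.14634 hr

29.1 hours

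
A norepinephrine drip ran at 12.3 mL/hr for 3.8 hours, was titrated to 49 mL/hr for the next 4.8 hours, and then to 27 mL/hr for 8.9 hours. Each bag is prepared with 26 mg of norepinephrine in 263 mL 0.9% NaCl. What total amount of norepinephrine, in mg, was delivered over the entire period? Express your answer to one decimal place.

51.6 mg

Concentration = 26 mg ÷ 263 mL = 0.09885932 mg/mL
Stage 1: 12.3 mL/hr × 3.8 hr = 46.74 mL → 46.74 mL × 0.09885932 mg/mL = 4.620684 mg
Stage 2: 49 mL/hr × 4.8 hr = 235.2 mL → 235.2 mL × 0.09885932 mg/mL = 23.25171 mg
Stage 3: 27 mL/hr × 8.9 hr = 240.3 mL → 240.3 mL × 0.09885932 mg/mL = 23.75589 mg
Total = 4.620684 + 23.25171 + 23.75589 = 51.62829 mg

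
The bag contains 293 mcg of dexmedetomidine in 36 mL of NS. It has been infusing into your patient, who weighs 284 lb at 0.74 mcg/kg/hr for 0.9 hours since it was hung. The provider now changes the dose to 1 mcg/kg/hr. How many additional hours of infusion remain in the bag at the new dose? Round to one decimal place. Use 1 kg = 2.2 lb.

Initial rate:
Weight = 284 lb ÷ 2.2 lb/kg = 129.0909 kg
Dose = 0.74 mcg/kg/hr × 129.0909 kg = 95.52727 mcg/hr
Concentration = 293 mcg ÷ 36 mL = 8.138889 mcg/mL
Rate = 95.52727 mcg/hr ÷ 8.138889 mcg/mL = 11.73714 mL/hr
Volume infused so far = 11.73714 mL/hr × 0.9 hr = 10.56343 mL
Volume remaining = 36 − 10.56343 = 25.43657 mL
New rate:
Dose = 1 mcg/kg/hr × 129.0909 kg = 129.0909 mcg/hr
Rate = 129.0909 mcg/hr ÷ 8.138889 mcg/mL = 15.861 mL/hr
Time remaining = 25.43657 mL ÷ 15.861 mL/hr = 1.603718 hr

1.6 hours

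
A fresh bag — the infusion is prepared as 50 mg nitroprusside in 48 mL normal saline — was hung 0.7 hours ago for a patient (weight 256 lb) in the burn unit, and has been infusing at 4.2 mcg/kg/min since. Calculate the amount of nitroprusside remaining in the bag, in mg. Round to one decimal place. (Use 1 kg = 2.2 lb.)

29.5 mg

Weight = 256 lb ÷ 2.2 lb/kg = 116.3636 kg
Dose = 4.2 mcg/kg/min × 116.3636 kg = 488.7273 mcg/min
488.7273 mcg/min × 60 min/hr = 29323.64 mcg/hr
Concentration = 50 mg ÷ 48 mL = 1.041667 mg/mL = 1041.667 mcg/mL
Rate = 29323.64 mcg/hr ÷ 1041.667 mcg/mL = 28.15069 mL/hr
Volume infused = 28.15069 mL/hr × 0.7 hr = 19.70548 mL
Volume remaining = 48 − 19.70548 = 28.29452 mL
Drug remaining = 28.29452 mL × 1041.667 mcg/mL = 29473.45 mcg = 29.47345 mg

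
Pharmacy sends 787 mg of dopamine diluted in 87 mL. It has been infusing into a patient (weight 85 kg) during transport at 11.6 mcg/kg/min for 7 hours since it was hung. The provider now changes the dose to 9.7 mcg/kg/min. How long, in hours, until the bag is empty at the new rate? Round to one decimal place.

7.5 hours

Initial rate:
Dose = 11.6 mcg/kg/min × 85 kg = 986 mcg/min
986 mcg/min × 60 min/hr = 59160 mcg/hr
Concentration = 787 mg ÷ 87 mL = 9.045977 mg/mL = 9045.977 mcg/mL
Rate = 59160 mcg/hr ÷ 9045.977 mcg/mL = 6.539924 mL/hr
Volume infused so far = 6.539924 mL/hr × 7 hr = 45.77947 mL
Volume remaining = 87 − 45.77947 = 41.22053 mL
New rate:
Dose = 9.7 mcg/kg/min × 85 kg = 824.5 mcg/min
824.5 mcg/min × 60 min/hr = 49470 mcg/hr
Rate = 49470 mcg/hr ÷ 9045.977 mcg/mL = 5.468729 mL/hr
Time remaining = 41.22053 mL ÷ 5.468729 mL/hr = 7.537497 hr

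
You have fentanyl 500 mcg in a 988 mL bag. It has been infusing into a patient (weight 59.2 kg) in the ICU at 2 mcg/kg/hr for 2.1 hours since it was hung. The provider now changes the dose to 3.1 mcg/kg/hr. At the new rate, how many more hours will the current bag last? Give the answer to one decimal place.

1.4 hours

Initial rate:
Dose = 2 mcg/kg/hr × 59.2 kg = 118.4 mcg/hr
Concentration = 500 mcg ÷ 988 mL = 0.5060729 mcg/mL
Rate = 118.4 mcg/hr ÷ 0.5060729 mcg/mL = 233.9584 mL/hr
Volume infused so far = 233.9584 mL/hr × 2.1 hr = 491.3126 mL
Volume remaining = 988 − 491.3126 = 496.6874 mL
New rate:
Dose = 3.1 mcg/kg/hr × 59.2 kg = 183.52 mcg/hr
Rate = 183.52 mcg/hr ÷ 0.5060729 mcg/mL = 362.6355 mL/hr
Time remaining = 496.6874 mL ÷ 362.6355 mL/hr = 1.36966 hr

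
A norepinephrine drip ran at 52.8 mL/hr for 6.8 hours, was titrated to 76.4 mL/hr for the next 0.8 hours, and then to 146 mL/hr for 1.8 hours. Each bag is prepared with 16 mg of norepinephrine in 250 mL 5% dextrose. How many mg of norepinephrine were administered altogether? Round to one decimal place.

Concentration = 16 mg ÷ 250 mL = 0.064 mg/mL
Stage 1: 52.8 mL/hr × 6.8 hr = 359.04 mL → 359.04 mL × 0.064 mg/mL = 22.97856 mg
Stage 2: 76.4 mL/hr × 0.8 hr = 61.12 mL → 61.12 mL × 0.064 mg/mL = 3.91168 mg
Stage 3: 146 mL/hr × 1.8 hr = 262.8 mL → 262.8 mL × 0.064 mg/mL = 16.8192 mg
Total = 22.97856 + 3.91168 + 16.8192 = 43.70944 mg

43.7 mg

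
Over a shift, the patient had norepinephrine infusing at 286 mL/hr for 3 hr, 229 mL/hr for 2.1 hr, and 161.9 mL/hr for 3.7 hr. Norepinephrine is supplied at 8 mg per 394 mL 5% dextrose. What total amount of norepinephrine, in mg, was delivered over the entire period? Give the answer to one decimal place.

39.3 mg

Concentration = 8 mg ÷ 394 mL = 0.02030457 mg/mL
Stage 1: 286 mL/hr × 3 hr = 858 mL → 858 mL × 0.02030457 mg/mL = 17.42132 mg
Stage 2: 229 mL/hr × 2.1 hr = 480.9 mL → 480.9 mL × 0.02030457 mg/mL = 9.764467 mg
Stage 3: 161.9 mL/hr × 3.7 hr = 599.03 mL → 599.03 mL × 0.02030457 mg/mL = 12.16305 mg
Total = 17.42132 + 9.764467 + 12.16305 = 39.34883 mg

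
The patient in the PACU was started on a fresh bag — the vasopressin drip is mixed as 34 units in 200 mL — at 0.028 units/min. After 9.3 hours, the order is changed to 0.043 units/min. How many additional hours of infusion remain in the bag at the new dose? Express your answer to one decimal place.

7.1 hours

Initial rate:
0.028 units/min × 60 min/hr = 1.68 units/hr
Concentration = 34 units ÷ 200 mL = 0.17 units/mL
Rate = 1.68 units/hr ÷ 0.17 units/mL = 9.882353 mL/hr
Volume infused so far = 9.882353 mL/hr × 9.3 hr = 91.90588 mL
Volume remaining = 200 − 91.90588 = 108.0941 mL
New rate:
0.043 units/min × 60 min/hr = 2.58 units/hr
Rate = 2.58 units/hr ÷ 0.17 units/mL = 15.17647 mL/hr
Time remaining = 108.0941 mL ÷ 15.17647 mL/hr = 7.122481 hr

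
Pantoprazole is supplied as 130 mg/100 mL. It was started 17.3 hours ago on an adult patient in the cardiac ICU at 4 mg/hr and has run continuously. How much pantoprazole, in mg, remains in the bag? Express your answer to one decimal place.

Concentration = 130 mg ÷ 100 mL = 1.3 mg/mL
Rate = 4 mg/hr ÷ 1.3 mg/mL = 3.076923 mL/hr
Volume infused = 3.076923 mL/hr × 17.3 hr = 53.23077 mL
Volume remaining = 100 − 53.23077 = 46.76923 mL
Drug remaining = 46.76923 mL × 1.3 mg/mL = 60.8 mg

60.8 mg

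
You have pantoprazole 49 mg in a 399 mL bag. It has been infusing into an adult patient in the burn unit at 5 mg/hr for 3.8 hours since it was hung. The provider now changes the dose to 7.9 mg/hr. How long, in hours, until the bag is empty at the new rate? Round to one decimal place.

Initial rate:
Concentration = 49 mg ÷ 399 mL = 0.122807 mg/mL
Rate = 5 mg/hr ÷ 0.122807 mg/mL = 40.71429 mL/hr
Volume infused so far = 40.71429 mL/hr × 3.8 hr = 154.7143 mL
Volume remaining = 399 − 154.7143 = 244.2857 mL
New rate:
Rate = 7.9 mg/hr ÷ 0.122807 mg/mL = 64.32857 mL/hr
Time remaining = 244.2857 mL ÷ 64.32857 mL/hr = 3.797468 hr

3.8 hours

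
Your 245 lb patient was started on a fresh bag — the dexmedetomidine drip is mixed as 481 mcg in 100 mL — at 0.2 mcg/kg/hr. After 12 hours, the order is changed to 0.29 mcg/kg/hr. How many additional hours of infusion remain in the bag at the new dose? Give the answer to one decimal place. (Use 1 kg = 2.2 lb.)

Initial rate:
Weight = 245 lb ÷ 2.2 lb/kg = 111.3636 kg
Dose = 0.2 mcg/kg/hr × 111.3636 kg = 22.27273 mcg/hr
Concentration = 481 mcg ÷ 100 mL = 4.81 mcg/mL
Rate = 22.27273 mcg/hr ÷ 4.81 mcg/mL = 4.630505 mL/hr
Volume infused so far = 4.630505 mL/hr × 12 hr = 55.56606 mL
Volume remaining = 100 − 55.56606 = 44.43394 mL
New rate:
Dose = 0.29 mcg/kg/hr × 111.3636 kg = 32.29545 mcg/hr
Rate = 32.29545 mcg/hr ÷ 4.81 mcg/mL = 6.714232 mL/hr
Time remaining = 44.43394 mL ÷ 6.714232 mL/hr = 6.617875 hr

6.6 hours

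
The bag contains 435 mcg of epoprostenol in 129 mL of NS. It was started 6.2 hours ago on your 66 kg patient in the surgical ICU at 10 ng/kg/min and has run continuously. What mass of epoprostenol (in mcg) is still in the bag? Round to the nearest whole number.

189 mcg

Dose = 10 ng/kg/min × 66 kg = 660 ng/min
660 ng/min × 60 min/hr = 39600 ng/hr
Concentration = 435 mcg ÷ 129 mL = 3.372093 mcg/mL = 3372.093 ng/mL
Rate = 39600 ng/hr ÷ 3372.093 ng/mL = 11.74345 mL/hr
Volume infused = 11.74345 mL/hr × 6.2 hr = 72.80938 mL
Volume remaining = 129 − 72.80938 = 56.19062 mL
Drug remaining = 56.19062 mL × 3372.093 ng/mL = 189480 ng = 189.48 mcg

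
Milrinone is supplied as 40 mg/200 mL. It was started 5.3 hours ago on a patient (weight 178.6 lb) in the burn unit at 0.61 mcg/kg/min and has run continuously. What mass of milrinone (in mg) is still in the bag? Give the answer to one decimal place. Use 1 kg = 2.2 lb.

Weight = 178.6 lb ÷ 2.2 lb/kg = 81.18182 kg
Dose = 0.61 mcg/kg/min × 81.18182 kg = 49.52091 mcg/min
49.52091 mcg/min × 60 min/hr = 2971.255 mcg/hr
Concentration = 40 mg ÷ 200 mL = 0.2 mg/mL = 200 mcg/mL
Rate = 2971.255 mcg/hr ÷ 200 mcg/mL = 14.85627 mL/hr
Volume infused = 14.85627 mL/hr × 5.3 hr = 78.73825 mL
Volume remaining = 200 − 78.73825 = 121.2618 mL
Drug remaining = 121.2618 mL × 200 mcg/mL = 24252.35 mcg = 24.25235 mg

24.3 mg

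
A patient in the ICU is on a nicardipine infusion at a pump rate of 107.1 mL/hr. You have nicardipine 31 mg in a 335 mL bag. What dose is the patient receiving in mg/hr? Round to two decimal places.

9.91 mg/hr

Concentration = 31 mg ÷ 335 mL = 0.09253731 mg/mL
Drug rate = 107.1 mL/hr × 0.09253731 mg/mL = 9.910746 mg/hr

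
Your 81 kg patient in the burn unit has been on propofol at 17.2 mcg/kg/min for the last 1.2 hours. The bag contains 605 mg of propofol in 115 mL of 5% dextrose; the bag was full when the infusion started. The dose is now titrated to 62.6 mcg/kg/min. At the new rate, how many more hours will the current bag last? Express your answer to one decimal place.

1.7 hours

Initial rate:
Dose = 17.2 mcg/kg/min × 81 kg = 1393.2 mcg/min
1393.2 mcg/min × 60 min/hr = 83592 mcg/hr
Concentration = 605 mg ÷ 115 mL = 5.26087 mg/mL = 5260.87 mcg/mL
Rate = 83592 mcg/hr ÷ 5260.87 mcg/mL = 15.88939 mL/hr
Volume infused so far = 15.88939 mL/hr × 1.2 hr = 19.06727 mL
Volume remaining = 115 − 19.06727 = 95.93273 mL
New rate:
Dose = 62.6 mcg/kg/min × 81 kg = 5070.6 mcg/min
5070.6 mcg/min × 60 min/hr = 304236 mcg/hr
Rate = 304236 mcg/hr ÷ 5260.87 mcg/mL = 57.82998 mL/hr
Time remaining = 95.93273 mL ÷ 57.82998 mL/hr = 1.658875 hr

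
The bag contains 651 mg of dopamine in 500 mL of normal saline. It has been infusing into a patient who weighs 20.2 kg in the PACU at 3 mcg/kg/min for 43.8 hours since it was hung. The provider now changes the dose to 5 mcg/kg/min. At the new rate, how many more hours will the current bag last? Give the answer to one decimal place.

Initial rate:
Dose = 3 mcg/kg/min × 20.2 kg = 60.6 mcg/min
60.6 mcg/min × 60 min/hr = 3636 mcg/hr
Concentration = 651 mg ÷ 500 mL = 1.302 mg/mL = 1302 mcg/mL
Rate = 3636 mcg/hr ÷ 1302 mcg/mL = 2.792627 mL/hr
Volume infused so far = 2.792627 mL/hr × 43.8 hr = 122.3171 mL
Volume remaining = 500 − 122.3171 = 377.6829 mL
New rate:
Dose = 5 mcg/kg/min × 20.2 kg = 101 mcg/min
101 mcg/min × 60 min/hr = 6060 mcg/hr
Rate = 6060 mcg/hr ÷ 1302 mcg/mL = 4.654378 mL/hr
Time remaining = 377.6829 mL ÷ 4.654378 mL/hr = 81.14574 hr

81.1 hours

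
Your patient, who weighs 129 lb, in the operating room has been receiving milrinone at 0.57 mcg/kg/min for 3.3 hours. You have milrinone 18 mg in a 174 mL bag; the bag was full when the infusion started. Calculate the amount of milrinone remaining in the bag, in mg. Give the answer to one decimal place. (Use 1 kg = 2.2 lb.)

Weight = 129 lb ÷ 2.2 lb/kg = 58.63636 kg
Dose = 0.57 mcg/kg/min × 58.63636 kg = 33.42273 mcg/min
33.42273 mcg/min × 60 min/hr = 2005.364 mcg/hr
Concentration = 18 mg ÷ 174 mL = 0.1034483 mg/mL = 103.4483 mcg/mL
Rate = 2005.364 mcg/hr ÷ 103.4483 mcg/mL = 19.38518 mL/hr
Volume infused = 19.38518 mL/hr × 3.3 hr = 63.9711 mL
Volume remaining = 174 − 63.9711 = 110.0289 mL
Drug remaining = 110.0289 mL × 103.4483 mcg/mL = 11382.3 mcg = 11.3823 mg

11.4 mg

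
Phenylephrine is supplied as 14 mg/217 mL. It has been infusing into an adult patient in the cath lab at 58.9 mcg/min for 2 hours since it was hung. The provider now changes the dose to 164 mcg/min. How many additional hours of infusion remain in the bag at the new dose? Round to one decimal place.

0.7 hours

Initial rate:
58.9 mcg/min × 60 min/hr = 3534 mcg/hr
Concentration = 14 mg ÷ 217 mL = 0.06451613 mg/mL = 64.51613 mcg/mL
Rate = 3534 mcg/hr ÷ 64.51613 mcg/mL = 54.777 mL/hr
Volume infused so far = 54.777 mL/hr × 2 hr = 109.554 mL
Volume remaining = 217 − 109.554 = 107.446 mL
New rate:
164 mcg/min × 60 min/hr = 9840 mcg/hr
Rate = 9840 mcg/hr ÷ 64.51613 mcg/mL = 152.52 mL/hr
Time remaining = 107.446 mL ÷ 152.52 mL/hr = 0.7044715 hr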